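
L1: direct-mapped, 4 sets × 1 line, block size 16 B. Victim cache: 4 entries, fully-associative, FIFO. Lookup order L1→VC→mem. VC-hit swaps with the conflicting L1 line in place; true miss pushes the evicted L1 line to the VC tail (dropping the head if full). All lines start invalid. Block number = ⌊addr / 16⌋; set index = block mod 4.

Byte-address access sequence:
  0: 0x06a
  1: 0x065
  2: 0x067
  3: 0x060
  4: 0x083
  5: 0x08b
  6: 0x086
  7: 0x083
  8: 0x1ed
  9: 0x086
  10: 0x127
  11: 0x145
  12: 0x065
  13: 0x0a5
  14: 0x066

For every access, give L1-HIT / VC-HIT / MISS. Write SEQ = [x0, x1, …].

#0 0x6a→b6/s2 MISS; vc=[]
#1 0x65→b6/s2 L1-HIT; vc=[]
#2 0x67→b6/s2 L1-HIT; vc=[]
#3 0x60→b6/s2 L1-HIT; vc=[]
#4 0x83→b8/s0 MISS; vc=[]
#5 0x8b→b8/s0 L1-HIT; vc=[]
#6 0x86→b8/s0 L1-HIT; vc=[]
#7 0x83→b8/s0 L1-HIT; vc=[]
#8 0x1ed→b30/s2 MISS; vc=[6]
#9 0x86→b8/s0 L1-HIT; vc=[6]
#10 0x127→b18/s2 MISS; vc=[6,30]
#11 0x145→b20/s0 MISS; vc=[6,30,8]
#12 0x65→b6/s2 VC-HIT; vc=[18,30,8]
#13 0xa5→b10/s2 MISS; vc=[18,30,8,6]
#14 0x66→b6/s2 VC-HIT; vc=[18,30,8,10]

SEQ = [MISS, L1-HIT, L1-HIT, L1-HIT, MISS, L1-HIT, L1-HIT, L1-HIT, MISS, L1-HIT, MISS, MISS, VC-HIT, MISS, VC-HIT]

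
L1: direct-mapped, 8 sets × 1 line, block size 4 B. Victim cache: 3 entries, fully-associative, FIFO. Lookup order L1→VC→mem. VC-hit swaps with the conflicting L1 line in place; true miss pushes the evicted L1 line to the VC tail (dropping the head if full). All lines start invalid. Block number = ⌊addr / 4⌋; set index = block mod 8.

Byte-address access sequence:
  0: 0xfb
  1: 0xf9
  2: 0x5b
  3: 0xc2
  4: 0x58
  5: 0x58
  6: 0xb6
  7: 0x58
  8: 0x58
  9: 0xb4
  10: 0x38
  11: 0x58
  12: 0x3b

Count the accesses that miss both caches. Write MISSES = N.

MISSES = 5

  [0] addr=0xfb blk=62 s=6: MISS | VC []
  [1] addr=0xf9 blk=62 s=6: L1-HIT | VC []
  [2] addr=0x5b blk=22 s=6: MISS | VC [62]
  [3] addr=0xc2 blk=48 s=0: MISS | VC [62]
  [4] addr=0x58 blk=22 s=6: L1-HIT | VC [62]
  [5] addr=0x58 blk=22 s=6: L1-HIT | VC [62]
  [6] addr=0xb6 blk=45 s=5: MISS | VC [62]
  [7] addr=0x58 blk=22 s=6: L1-HIT | VC [62]
  [8] addr=0x58 blk=22 s=6: L1-HIT | VC [62]
  [9] addr=0xb4 blk=45 s=5: L1-HIT | VC [62]
  [10] addr=0x38 blk=14 s=6: MISS | VC [62, 22]
  [11] addr=0x58 blk=22 s=6: VC-HIT | VC [62, 14]
  [12] addr=0x3b blk=14 s=6: VC-HIT | VC [62, 22]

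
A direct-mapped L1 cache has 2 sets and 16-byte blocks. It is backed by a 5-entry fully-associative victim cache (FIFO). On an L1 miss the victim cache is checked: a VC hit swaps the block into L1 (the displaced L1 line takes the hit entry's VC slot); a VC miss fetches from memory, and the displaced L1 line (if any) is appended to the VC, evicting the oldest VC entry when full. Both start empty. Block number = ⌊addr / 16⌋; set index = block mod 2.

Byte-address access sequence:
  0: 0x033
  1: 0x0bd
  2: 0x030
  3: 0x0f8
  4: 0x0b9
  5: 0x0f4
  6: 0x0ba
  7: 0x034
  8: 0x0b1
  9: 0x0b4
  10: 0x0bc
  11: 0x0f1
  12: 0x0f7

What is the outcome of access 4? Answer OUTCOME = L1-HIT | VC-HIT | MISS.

#0 0x33→b3/s1 MISS; vc=[]
#1 0xbd→b11/s1 MISS; vc=[3]
#2 0x30→b3/s1 VC-HIT; vc=[11]
#3 0xf8→b15/s1 MISS; vc=[11,3]
#4 0xb9→b11/s1 VC-HIT; vc=[15,3]
#5 0xf4→b15/s1 VC-HIT; vc=[11,3]
#6 0xba→b11/s1 VC-HIT; vc=[15,3]
#7 0x34→b3/s1 VC-HIT; vc=[15,11]
#8 0xb1→b11/s1 VC-HIT; vc=[15,3]
#9 0xb4→b11/s1 L1-HIT; vc=[15,3]
#10 0xbc→b11/s1 L1-HIT; vc=[15,3]
#11 0xf1→b15/s1 VC-HIT; vc=[11,3]
#12 0xf7→b15/s1 L1-HIT; vc=[11,3]

OUTCOME = VC-HIT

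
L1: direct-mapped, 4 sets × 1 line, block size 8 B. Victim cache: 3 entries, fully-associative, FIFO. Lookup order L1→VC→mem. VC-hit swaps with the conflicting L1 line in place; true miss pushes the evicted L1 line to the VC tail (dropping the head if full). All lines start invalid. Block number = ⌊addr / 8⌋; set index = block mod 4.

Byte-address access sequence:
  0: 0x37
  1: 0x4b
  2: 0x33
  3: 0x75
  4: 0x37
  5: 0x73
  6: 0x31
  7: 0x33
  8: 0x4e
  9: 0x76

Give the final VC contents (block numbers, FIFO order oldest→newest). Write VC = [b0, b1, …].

0: 0x37 (blk 6, set 2) → MISS  vc=[]
1: 0x4b (blk 9, set 1) → MISS  vc=[]
2: 0x33 (blk 6, set 2) → L1-HIT  vc=[]
3: 0x75 (blk 14, set 2) → MISS  vc=[6]
4: 0x37 (blk 6, set 2) → VC-HIT  vc=[14]
5: 0x73 (blk 14, set 2) → VC-HIT  vc=[6]
6: 0x31 (blk 6, set 2) → VC-HIT  vc=[14]
7: 0x33 (blk 6, set 2) → L1-HIT  vc=[14]
8: 0x4e (blk 9, set 1) → L1-HIT  vc=[14]
9: 0x76 (blk 14, set 2) → VC-HIT  vc=[6]

VC = [6]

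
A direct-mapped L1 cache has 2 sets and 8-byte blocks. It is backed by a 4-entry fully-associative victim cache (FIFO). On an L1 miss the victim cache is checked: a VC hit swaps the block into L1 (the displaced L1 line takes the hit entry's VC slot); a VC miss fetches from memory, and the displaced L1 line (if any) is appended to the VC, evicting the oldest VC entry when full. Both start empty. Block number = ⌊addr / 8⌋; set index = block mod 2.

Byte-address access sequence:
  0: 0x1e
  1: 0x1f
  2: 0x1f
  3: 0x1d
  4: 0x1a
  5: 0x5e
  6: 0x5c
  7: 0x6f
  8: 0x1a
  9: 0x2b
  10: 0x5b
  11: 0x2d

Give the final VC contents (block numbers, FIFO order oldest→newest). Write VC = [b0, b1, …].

VC = [13, 11, 3]

0: 0x1e (blk 3, set 1) → MISS  vc=[]
1: 0x1f (blk 3, set 1) → L1-HIT  vc=[]
2: 0x1f (blk 3, set 1) → L1-HIT  vc=[]
3: 0x1d (blk 3, set 1) → L1-HIT  vc=[]
4: 0x1a (blk 3, set 1) → L1-HIT  vc=[]
5: 0x5e (blk 11, set 1) → MISS  vc=[3]
6: 0x5c (blk 11, set 1) → L1-HIT  vc=[3]
7: 0x6f (blk 13, set 1) → MISS  vc=[3, 11]
8: 0x1a (blk 3, set 1) → VC-HIT  vc=[13, 11]
9: 0x2b (blk 5, set 1) → MISS  vc=[13, 11, 3]
10: 0x5b (blk 11, set 1) → VC-HIT  vc=[13, 5, 3]
11: 0x2d (blk 5, set 1) → VC-HIT  vc=[13, 11, 3]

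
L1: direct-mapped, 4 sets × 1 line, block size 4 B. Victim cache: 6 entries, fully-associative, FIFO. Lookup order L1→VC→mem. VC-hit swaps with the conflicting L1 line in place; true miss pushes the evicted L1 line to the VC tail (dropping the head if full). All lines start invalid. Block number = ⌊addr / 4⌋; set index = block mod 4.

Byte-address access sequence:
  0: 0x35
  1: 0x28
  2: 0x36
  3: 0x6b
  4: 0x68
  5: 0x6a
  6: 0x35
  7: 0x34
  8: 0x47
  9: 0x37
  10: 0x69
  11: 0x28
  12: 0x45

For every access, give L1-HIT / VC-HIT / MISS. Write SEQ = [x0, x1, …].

0: 0x35 (blk 13, set 1) → MISS  vc=[]
1: 0x28 (blk 10, set 2) → MISS  vc=[]
2: 0x36 (blk 13, set 1) → L1-HIT  vc=[]
3: 0x6b (blk 26, set 2) → MISS  vc=[10]
4: 0x68 (blk 26, set 2) → L1-HIT  vc=[10]
5: 0x6a (blk 26, set 2) → L1-HIT  vc=[10]
6: 0x35 (blk 13, set 1) → L1-HIT  vc=[10]
7: 0x34 (blk 13, set 1) → L1-HIT  vc=[10]
8: 0x47 (blk 17, set 1) → MISS  vc=[10, 13]
9: 0x37 (blk 13, set 1) → VC-HIT  vc=[10, 17]
10: 0x69 (blk 26, set 2) → L1-HIT  vc=[10, 17]
11: 0x28 (blk 10, set 2) → VC-HIT  vc=[26, 17]
12: 0x45 (blk 17, set 1) → VC-HIT  vc=[26, 13]

SEQ = [MISS, MISS, L1-HIT, MISS, L1-HIT, L1-HIT, L1-HIT, L1-HIT, MISS, VC-HIT, L1-HIT, VC-HIT, VC-HIT]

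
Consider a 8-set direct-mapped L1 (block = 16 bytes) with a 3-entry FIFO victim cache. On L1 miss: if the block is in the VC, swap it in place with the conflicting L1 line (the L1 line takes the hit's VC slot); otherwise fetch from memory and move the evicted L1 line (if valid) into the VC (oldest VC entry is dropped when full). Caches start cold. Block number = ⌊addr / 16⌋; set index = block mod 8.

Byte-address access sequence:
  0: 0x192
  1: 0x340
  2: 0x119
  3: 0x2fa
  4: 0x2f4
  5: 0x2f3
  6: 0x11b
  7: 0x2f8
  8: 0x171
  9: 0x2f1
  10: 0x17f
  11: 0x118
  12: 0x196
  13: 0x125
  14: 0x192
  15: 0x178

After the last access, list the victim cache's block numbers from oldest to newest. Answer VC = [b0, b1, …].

0: 0x192 (blk 25, set 1) → MISS  vc=[]
1: 0x340 (blk 52, set 4) → MISS  vc=[]
2: 0x119 (blk 17, set 1) → MISS  vc=[25]
3: 0x2fa (blk 47, set 7) → MISS  vc=[25]
4: 0x2f4 (blk 47, set 7) → L1-HIT  vc=[25]
5: 0x2f3 (blk 47, set 7) → L1-HIT  vc=[25]
6: 0x11b (blk 17, set 1) → L1-HIT  vc=[25]
7: 0x2f8 (blk 47, set 7) → L1-HIT  vc=[25]
8: 0x171 (blk 23, set 7) → MISS  vc=[25, 47]
9: 0x2f1 (blk 47, set 7) → VC-HIT  vc=[25, 23]
10: 0x17f (blk 23, set 7) → VC-HIT  vc=[25, 47]
11: 0x118 (blk 17, set 1) → L1-HIT  vc=[25, 47]
12: 0x196 (blk 25, set 1) → VC-HIT  vc=[17, 47]
13: 0x125 (blk 18, set 2) → MISS  vc=[17, 47]
14: 0x192 (blk 25, set 1) → L1-HIT  vc=[17, 47]
15: 0x178 (blk 23, set 7) → L1-HIT  vc=[17, 47]

VC = [17, 47]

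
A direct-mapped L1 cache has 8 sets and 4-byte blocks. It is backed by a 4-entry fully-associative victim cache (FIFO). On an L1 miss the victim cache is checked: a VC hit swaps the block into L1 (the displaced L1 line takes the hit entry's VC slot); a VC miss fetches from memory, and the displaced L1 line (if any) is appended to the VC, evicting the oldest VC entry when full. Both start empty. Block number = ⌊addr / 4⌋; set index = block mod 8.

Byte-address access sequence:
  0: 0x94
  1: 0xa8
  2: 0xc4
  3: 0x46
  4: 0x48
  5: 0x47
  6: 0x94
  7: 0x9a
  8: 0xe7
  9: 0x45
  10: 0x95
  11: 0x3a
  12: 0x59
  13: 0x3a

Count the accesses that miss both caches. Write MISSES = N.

#0 0x94→b37/s5 MISS; vc=[]
#1 0xa8→b42/s2 MISS; vc=[]
#2 0xc4→b49/s1 MISS; vc=[]
#3 0x46→b17/s1 MISS; vc=[49]
#4 0x48→b18/s2 MISS; vc=[49,42]
#5 0x47→b17/s1 L1-HIT; vc=[49,42]
#6 0x94→b37/s5 L1-HIT; vc=[49,42]
#7 0x9a→b38/s6 MISS; vc=[49,42]
#8 0xe7→b57/s1 MISS; vc=[49,42,17]
#9 0x45→b17/s1 VC-HIT; vc=[49,42,57]
#10 0x95→b37/s5 L1-HIT; vc=[49,42,57]
#11 0x3a→b14/s6 MISS; vc=[49,42,57,38]
#12 0x59→b22/s6 MISS; vc=[42,57,38,14]
#13 0x3a→b14/s6 VC-HIT; vc=[42,57,38,22]

MISSES = 9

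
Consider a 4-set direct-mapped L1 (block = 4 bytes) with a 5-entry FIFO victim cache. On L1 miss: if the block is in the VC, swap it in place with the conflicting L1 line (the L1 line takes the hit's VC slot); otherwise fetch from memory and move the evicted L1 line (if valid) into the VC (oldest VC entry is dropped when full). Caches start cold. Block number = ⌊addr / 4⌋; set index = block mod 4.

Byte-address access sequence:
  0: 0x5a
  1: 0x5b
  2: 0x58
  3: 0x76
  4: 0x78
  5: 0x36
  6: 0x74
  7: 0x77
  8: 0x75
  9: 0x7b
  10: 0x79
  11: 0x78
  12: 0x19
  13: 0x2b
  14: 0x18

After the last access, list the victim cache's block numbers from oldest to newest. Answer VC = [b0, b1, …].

0: 0x5a (blk 22, set 2) → MISS  vc=[]
1: 0x5b (blk 22, set 2) → L1-HIT  vc=[]
2: 0x58 (blk 22, set 2) → L1-HIT  vc=[]
3: 0x76 (blk 29, set 1) → MISS  vc=[]
4: 0x78 (blk 30, set 2) → MISS  vc=[22]
5: 0x36 (blk 13, set 1) → MISS  vc=[22, 29]
6: 0x74 (blk 29, set 1) → VC-HIT  vc=[22, 13]
7: 0x77 (blk 29, set 1) → L1-HIT  vc=[22, 13]
8: 0x75 (blk 29, set 1) → L1-HIT  vc=[22, 13]
9: 0x7b (blk 30, set 2) → L1-HIT  vc=[22, 13]
10: 0x79 (blk 30, set 2) → L1-HIT  vc=[22, 13]
11: 0x78 (blk 30, set 2) → L1-HIT  vc=[22, 13]
12: 0x19 (blk 6, set 2) → MISS  vc=[22, 13, 30]
13: 0x2b (blk 10, set 2) → MISS  vc=[22, 13, 30, 6]
14: 0x18 (blk 6, set 2) → VC-HIT  vc=[22, 13, 30, 10]

VC = [22, 13, 30, 10]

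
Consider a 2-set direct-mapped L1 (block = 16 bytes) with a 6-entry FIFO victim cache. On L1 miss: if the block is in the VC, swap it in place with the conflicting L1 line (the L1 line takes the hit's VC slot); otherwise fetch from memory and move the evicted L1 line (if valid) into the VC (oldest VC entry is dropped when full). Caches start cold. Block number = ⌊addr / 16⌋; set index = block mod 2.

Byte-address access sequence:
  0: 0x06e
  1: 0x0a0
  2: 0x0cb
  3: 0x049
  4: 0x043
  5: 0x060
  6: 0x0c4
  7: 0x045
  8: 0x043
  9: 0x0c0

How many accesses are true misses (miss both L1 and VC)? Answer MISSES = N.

MISSES = 4

  [0] addr=0x6e blk=6 s=0: MISS | VC []
  [1] addr=0xa0 blk=10 s=0: MISS | VC [6]
  [2] addr=0xcb blk=12 s=0: MISS | VC [6, 10]
  [3] addr=0x49 blk=4 s=0: MISS | VC [6, 10, 12]
  [4] addr=0x43 blk=4 s=0: L1-HIT | VC [6, 10, 12]
  [5] addr=0x60 blk=6 s=0: VC-HIT | VC [4, 10, 12]
  [6] addr=0xc4 blk=12 s=0: VC-HIT | VC [4, 10, 6]
  [7] addr=0x45 blk=4 s=0: VC-HIT | VC [12, 10, 6]
  [8] addr=0x43 blk=4 s=0: L1-HIT | VC [12, 10, 6]
  [9] addr=0xc0 blk=12 s=0: VC-HIT | VC [4, 10, 6]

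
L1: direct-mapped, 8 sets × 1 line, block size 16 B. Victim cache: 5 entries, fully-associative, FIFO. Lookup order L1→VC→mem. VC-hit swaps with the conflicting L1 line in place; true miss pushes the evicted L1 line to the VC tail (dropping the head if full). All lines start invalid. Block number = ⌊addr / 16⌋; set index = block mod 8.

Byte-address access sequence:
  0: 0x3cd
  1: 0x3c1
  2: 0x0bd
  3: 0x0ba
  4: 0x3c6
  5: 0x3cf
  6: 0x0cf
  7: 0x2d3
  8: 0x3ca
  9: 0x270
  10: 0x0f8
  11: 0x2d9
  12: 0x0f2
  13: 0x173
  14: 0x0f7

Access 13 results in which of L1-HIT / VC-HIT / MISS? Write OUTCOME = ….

0: 0x3cd (blk 60, set 4) → MISS  vc=[]
1: 0x3c1 (blk 60, set 4) → L1-HIT  vc=[]
2: 0xbd (blk 11, set 3) → MISS  vc=[]
3: 0xba (blk 11, set 3) → L1-HIT  vc=[]
4: 0x3c6 (blk 60, set 4) → L1-HIT  vc=[]
5: 0x3cf (blk 60, set 4) → L1-HIT  vc=[]
6: 0xcf (blk 12, set 4) → MISS  vc=[60]
7: 0x2d3 (blk 45, set 5) → MISS  vc=[60]
8: 0x3ca (blk 60, set 4) → VC-HIT  vc=[12]
9: 0x270 (blk 39, set 7) → MISS  vc=[12]
10: 0xf8 (blk 15, set 7) → MISS  vc=[12, 39]
11: 0x2d9 (blk 45, set 5) → L1-HIT  vc=[12, 39]
12: 0xf2 (blk 15, set 7) → L1-HIT  vc=[12, 39]
13: 0x173 (blk 23, set 7) → MISS  vc=[12, 39, 15]
14: 0xf7 (blk 15, set 7) → VC-HIT  vc=[12, 39, 23]

OUTCOME = MISS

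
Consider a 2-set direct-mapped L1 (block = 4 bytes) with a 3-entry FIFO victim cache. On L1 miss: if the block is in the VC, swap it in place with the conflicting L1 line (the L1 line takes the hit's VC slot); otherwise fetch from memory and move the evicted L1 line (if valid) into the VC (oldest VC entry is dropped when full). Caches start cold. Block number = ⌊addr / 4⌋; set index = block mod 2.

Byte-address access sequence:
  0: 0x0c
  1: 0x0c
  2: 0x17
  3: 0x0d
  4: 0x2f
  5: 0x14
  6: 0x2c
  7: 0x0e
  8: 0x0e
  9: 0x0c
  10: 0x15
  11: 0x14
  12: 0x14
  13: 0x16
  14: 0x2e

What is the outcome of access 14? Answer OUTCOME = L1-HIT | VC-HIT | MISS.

OUTCOME = VC-HIT

0: 0xc (blk 3, set 1) → MISS  vc=[]
1: 0xc (blk 3, set 1) → L1-HIT  vc=[]
2: 0x17 (blk 5, set 1) → MISS  vc=[3]
3: 0xd (blk 3, set 1) → VC-HIT  vc=[5]
4: 0x2f (blk 11, set 1) → MISS  vc=[5, 3]
5: 0x14 (blk 5, set 1) → VC-HIT  vc=[11, 3]
6: 0x2c (blk 11, set 1) → VC-HIT  vc=[5, 3]
7: 0xe (blk 3, set 1) → VC-HIT  vc=[5, 11]
8: 0xe (blk 3, set 1) → L1-HIT  vc=[5, 11]
9: 0xc (blk 3, set 1) → L1-HIT  vc=[5, 11]
10: 0x15 (blk 5, set 1) → VC-HIT  vc=[3, 11]
11: 0x14 (blk 5, set 1) → L1-HIT  vc=[3, 11]
12: 0x14 (blk 5, set 1) → L1-HIT  vc=[3, 11]
13: 0x16 (blk 5, set 1) → L1-HIT  vc=[3, 11]
14: 0x2e (blk 11, set 1) → VC-HIT  vc=[3, 5]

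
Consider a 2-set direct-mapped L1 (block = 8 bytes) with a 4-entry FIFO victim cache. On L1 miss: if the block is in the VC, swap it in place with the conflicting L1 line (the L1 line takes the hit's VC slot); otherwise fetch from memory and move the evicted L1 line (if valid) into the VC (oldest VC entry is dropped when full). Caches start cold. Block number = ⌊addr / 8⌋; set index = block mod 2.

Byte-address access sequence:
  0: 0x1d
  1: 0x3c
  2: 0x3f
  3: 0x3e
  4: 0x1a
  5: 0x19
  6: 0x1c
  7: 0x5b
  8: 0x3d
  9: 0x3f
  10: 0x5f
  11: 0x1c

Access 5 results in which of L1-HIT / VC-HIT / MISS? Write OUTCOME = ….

OUTCOME = L1-HIT

  [0] addr=0x1d blk=3 s=1: MISS | VC []
  [1] addr=0x3c blk=7 s=1: MISS | VC [3]
  [2] addr=0x3f blk=7 s=1: L1-HIT | VC [3]
  [3] addr=0x3e blk=7 s=1: L1-HIT | VC [3]
  [4] addr=0x1a blk=3 s=1: VC-HIT | VC [7]
  [5] addr=0x19 blk=3 s=1: L1-HIT | VC [7]
  [6] addr=0x1c blk=3 s=1: L1-HIT | VC [7]
  [7] addr=0x5b blk=11 s=1: MISS | VC [7, 3]
  [8] addr=0x3d blk=7 s=1: VC-HIT | VC [11, 3]
  [9] addr=0x3f blk=7 s=1: L1-HIT | VC [11, 3]
  [10] addr=0x5f blk=11 s=1: VC-HIT | VC [7, 3]
  [11] addr=0x1c blk=3 s=1: VC-HIT | VC [7, 11]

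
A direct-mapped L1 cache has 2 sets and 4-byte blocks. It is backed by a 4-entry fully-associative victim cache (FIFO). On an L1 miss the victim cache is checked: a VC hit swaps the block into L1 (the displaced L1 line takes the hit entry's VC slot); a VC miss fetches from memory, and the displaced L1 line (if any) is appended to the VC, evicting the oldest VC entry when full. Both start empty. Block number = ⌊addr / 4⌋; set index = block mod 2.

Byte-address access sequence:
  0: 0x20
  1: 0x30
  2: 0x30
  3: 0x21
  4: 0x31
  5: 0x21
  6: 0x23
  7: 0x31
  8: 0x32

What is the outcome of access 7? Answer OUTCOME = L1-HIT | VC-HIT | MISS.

  [0] addr=0x20 blk=8 s=0: MISS | VC []
  [1] addr=0x30 blk=12 s=0: MISS | VC [8]
  [2] addr=0x30 blk=12 s=0: L1-HIT | VC [8]
  [3] addr=0x21 blk=8 s=0: VC-HIT | VC [12]
  [4] addr=0x31 blk=12 s=0: VC-HIT | VC [8]
  [5] addr=0x21 blk=8 s=0: VC-HIT | VC [12]
  [6] addr=0x23 blk=8 s=0: L1-HIT | VC [12]
  [7] addr=0x31 blk=12 s=0: VC-HIT | VC [8]
  [8] addr=0x32 blk=12 s=0: L1-HIT | VC [8]

OUTCOME = VC-HIT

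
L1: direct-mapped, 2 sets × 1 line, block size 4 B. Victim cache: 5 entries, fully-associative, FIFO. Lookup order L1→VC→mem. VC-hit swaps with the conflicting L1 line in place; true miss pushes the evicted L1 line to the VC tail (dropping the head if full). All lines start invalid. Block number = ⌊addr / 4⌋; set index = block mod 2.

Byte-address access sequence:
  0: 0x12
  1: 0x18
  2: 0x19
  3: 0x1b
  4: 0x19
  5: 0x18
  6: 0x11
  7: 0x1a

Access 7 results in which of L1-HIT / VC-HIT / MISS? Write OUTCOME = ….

OUTCOME = VC-HIT

  [0] addr=0x12 blk=4 s=0: MISS | VC []
  [1] addr=0x18 blk=6 s=0: MISS | VC [4]
  [2] addr=0x19 blk=6 s=0: L1-HIT | VC [4]
  [3] addr=0x1b blk=6 s=0: L1-HIT | VC [4]
  [4] addr=0x19 blk=6 s=0: L1-HIT | VC [4]
  [5] addr=0x18 blk=6 s=0: L1-HIT | VC [4]
  [6] addr=0x11 blk=4 s=0: VC-HIT | VC [6]
  [7] addr=0x1a blk=6 s=0: VC-HIT | VC [4]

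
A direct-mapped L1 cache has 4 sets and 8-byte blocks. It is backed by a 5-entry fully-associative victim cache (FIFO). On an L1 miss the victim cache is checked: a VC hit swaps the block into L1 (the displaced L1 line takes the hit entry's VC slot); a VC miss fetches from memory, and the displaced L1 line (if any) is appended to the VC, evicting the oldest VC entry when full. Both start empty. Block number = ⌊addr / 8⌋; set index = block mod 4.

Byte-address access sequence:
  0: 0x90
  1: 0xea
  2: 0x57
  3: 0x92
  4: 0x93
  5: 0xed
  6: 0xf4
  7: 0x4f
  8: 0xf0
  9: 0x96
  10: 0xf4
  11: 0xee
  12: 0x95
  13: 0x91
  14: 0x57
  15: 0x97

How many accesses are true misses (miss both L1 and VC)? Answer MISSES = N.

  [0] addr=0x90 blk=18 s=2: MISS | VC []
  [1] addr=0xea blk=29 s=1: MISS | VC []
  [2] addr=0x57 blk=10 s=2: MISS | VC [18]
  [3] addr=0x92 blk=18 s=2: VC-HIT | VC [10]
  [4] addr=0x93 blk=18 s=2: L1-HIT | VC [10]
  [5] addr=0xed blk=29 s=1: L1-HIT | VC [10]
  [6] addr=0xf4 blk=30 s=2: MISS | VC [10, 18]
  [7] addr=0x4f blk=9 s=1: MISS | VC [10, 18, 29]
  [8] addr=0xf0 blk=30 s=2: L1-HIT | VC [10, 18, 29]
  [9] addr=0x96 blk=18 s=2: VC-HIT | VC [10, 30, 29]
  [10] addr=0xf4 blk=30 s=2: VC-HIT | VC [10, 18, 29]
  [11] addr=0xee blk=29 s=1: VC-HIT | VC [10, 18, 9]
  [12] addr=0x95 blk=18 s=2: VC-HIT | VC [10, 30, 9]
  [13] addr=0x91 blk=18 s=2: L1-HIT | VC [10, 30, 9]
  [14] addr=0x57 blk=10 s=2: VC-HIT | VC [18, 30, 9]
  [15] addr=0x97 blk=18 s=2: VC-HIT | VC [10, 30, 9]

MISSES = 5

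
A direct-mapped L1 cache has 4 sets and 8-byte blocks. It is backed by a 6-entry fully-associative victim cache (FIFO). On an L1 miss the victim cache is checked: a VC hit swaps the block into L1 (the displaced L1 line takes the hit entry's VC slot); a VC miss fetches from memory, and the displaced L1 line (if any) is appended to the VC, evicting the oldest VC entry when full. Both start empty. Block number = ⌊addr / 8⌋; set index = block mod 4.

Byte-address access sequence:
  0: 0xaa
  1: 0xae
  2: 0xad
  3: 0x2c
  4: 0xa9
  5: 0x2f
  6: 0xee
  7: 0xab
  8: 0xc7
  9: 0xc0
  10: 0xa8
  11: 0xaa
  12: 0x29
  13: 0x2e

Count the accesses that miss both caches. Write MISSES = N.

MISSES = 4

0: 0xaa (blk 21, set 1) → MISS  vc=[]
1: 0xae (blk 21, set 1) → L1-HIT  vc=[]
2: 0xad (blk 21, set 1) → L1-HIT  vc=[]
3: 0x2c (blk 5, set 1) → MISS  vc=[21]
4: 0xa9 (blk 21, set 1) → VC-HIT  vc=[5]
5: 0x2f (blk 5, set 1) → VC-HIT  vc=[21]
6: 0xee (blk 29, set 1) → MISS  vc=[21, 5]
7: 0xab (blk 21, set 1) → VC-HIT  vc=[29, 5]
8: 0xc7 (blk 24, set 0) → MISS  vc=[29, 5]
9: 0xc0 (blk 24, set 0) → L1-HIT  vc=[29, 5]
10: 0xa8 (blk 21, set 1) → L1-HIT  vc=[29, 5]
11: 0xaa (blk 21, set 1) → L1-HIT  vc=[29, 5]
12: 0x29 (blk 5, set 1) → VC-HIT  vc=[29, 21]
13: 0x2e (blk 5, set 1) → L1-HIT  vc=[29, 21]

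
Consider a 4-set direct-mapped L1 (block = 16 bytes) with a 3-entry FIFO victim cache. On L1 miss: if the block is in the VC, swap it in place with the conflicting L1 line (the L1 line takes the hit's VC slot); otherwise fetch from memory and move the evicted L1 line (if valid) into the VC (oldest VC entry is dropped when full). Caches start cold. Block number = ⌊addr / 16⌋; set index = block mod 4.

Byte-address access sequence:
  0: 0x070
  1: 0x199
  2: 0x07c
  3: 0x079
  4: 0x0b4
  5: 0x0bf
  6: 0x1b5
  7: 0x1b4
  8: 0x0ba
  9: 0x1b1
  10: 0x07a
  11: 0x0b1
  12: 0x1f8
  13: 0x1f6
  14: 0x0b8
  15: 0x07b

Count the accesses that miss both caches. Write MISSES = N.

#0 0x70→b7/s3 MISS; vc=[]
#1 0x199→b25/s1 MISS; vc=[]
#2 0x7c→b7/s3 L1-HIT; vc=[]
#3 0x79→b7/s3 L1-HIT; vc=[]
#4 0xb4→b11/s3 MISS; vc=[7]
#5 0xbf→b11/s3 L1-HIT; vc=[7]
#6 0x1b5→b27/s3 MISS; vc=[7,11]
#7 0x1b4→b27/s3 L1-HIT; vc=[7,11]
#8 0xba→b11/s3 VC-HIT; vc=[7,27]
#9 0x1b1→b27/s3 VC-HIT; vc=[7,11]
#10 0x7a→b7/s3 VC-HIT; vc=[27,11]
#11 0xb1→b11/s3 VC-HIT; vc=[27,7]
#12 0x1f8→b31/s3 MISS; vc=[27,7,11]
#13 0x1f6→b31/s3 L1-HIT; vc=[27,7,11]
#14 0xb8→b11/s3 VC-HIT; vc=[27,7,31]
#15 0x7b→b7/s3 VC-HIT; vc=[27,11,31]

MISSES = 5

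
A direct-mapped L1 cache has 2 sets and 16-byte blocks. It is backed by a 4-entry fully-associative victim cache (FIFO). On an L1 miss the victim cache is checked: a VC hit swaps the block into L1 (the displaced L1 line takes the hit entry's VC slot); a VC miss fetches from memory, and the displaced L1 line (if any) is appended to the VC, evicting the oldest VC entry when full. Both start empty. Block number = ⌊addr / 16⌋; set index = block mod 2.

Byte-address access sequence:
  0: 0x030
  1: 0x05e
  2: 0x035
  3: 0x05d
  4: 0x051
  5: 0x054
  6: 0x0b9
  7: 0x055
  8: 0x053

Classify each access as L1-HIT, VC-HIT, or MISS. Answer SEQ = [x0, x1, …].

  [0] addr=0x30 blk=3 s=1: MISS | VC []
  [1] addr=0x5e blk=5 s=1: MISS | VC [3]
  [2] addr=0x35 blk=3 s=1: VC-HIT | VC [5]
  [3] addr=0x5d blk=5 s=1: VC-HIT | VC [3]
  [4] addr=0x51 blk=5 s=1: L1-HIT | VC [3]
  [5] addr=0x54 blk=5 s=1: L1-HIT | VC [3]
  [6] addr=0xb9 blk=11 s=1: MISS | VC [3, 5]
  [7] addr=0x55 blk=5 s=1: VC-HIT | VC [3, 11]
  [8] addr=0x53 blk=5 s=1: L1-HIT | VC [3, 11]

SEQ = [MISS, MISS, VC-HIT, VC-HIT, L1-HIT, L1-HIT, MISS, VC-HIT, L1-HIT]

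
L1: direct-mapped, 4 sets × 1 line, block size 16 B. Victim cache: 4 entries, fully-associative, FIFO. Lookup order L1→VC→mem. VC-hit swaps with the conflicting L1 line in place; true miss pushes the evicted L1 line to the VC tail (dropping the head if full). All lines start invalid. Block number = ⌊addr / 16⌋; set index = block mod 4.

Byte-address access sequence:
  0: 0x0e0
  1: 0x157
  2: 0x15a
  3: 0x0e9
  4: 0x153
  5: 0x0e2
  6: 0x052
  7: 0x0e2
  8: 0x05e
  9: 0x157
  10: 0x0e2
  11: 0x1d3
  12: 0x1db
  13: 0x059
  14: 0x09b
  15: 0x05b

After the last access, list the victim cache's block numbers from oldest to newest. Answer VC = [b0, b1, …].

0: 0xe0 (blk 14, set 2) → MISS  vc=[]
1: 0x157 (blk 21, set 1) → MISS  vc=[]
2: 0x15a (blk 21, set 1) → L1-HIT  vc=[]
3: 0xe9 (blk 14, set 2) → L1-HIT  vc=[]
4: 0x153 (blk 21, set 1) → L1-HIT  vc=[]
5: 0xe2 (blk 14, set 2) → L1-HIT  vc=[]
6: 0x52 (blk 5, set 1) → MISS  vc=[21]
7: 0xe2 (blk 14, set 2) → L1-HIT  vc=[21]
8: 0x5e (blk 5, set 1) → L1-HIT  vc=[21]
9: 0x157 (blk 21, set 1) → VC-HIT  vc=[5]
10: 0xe2 (blk 14, set 2) → L1-HIT  vc=[5]
11: 0x1d3 (blk 29, set 1) → MISS  vc=[5, 21]
12: 0x1db (blk 29, set 1) → L1-HIT  vc=[5, 21]
13: 0x59 (blk 5, set 1) → VC-HIT  vc=[29, 21]
14: 0x9b (blk 9, set 1) → MISS  vc=[29, 21, 5]
15: 0x5b (blk 5, set 1) → VC-HIT  vc=[29, 21, 9]

VC = [29, 21, 9]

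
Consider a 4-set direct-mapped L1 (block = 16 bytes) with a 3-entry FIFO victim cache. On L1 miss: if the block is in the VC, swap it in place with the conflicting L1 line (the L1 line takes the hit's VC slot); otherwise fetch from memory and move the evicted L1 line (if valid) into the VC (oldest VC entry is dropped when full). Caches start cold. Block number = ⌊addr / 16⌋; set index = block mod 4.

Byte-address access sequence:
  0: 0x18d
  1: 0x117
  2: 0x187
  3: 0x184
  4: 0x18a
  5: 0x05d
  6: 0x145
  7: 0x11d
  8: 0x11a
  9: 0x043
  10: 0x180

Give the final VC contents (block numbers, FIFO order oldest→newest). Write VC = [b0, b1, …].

  [0] addr=0x18d blk=24 s=0: MISS | VC []
  [1] addr=0x117 blk=17 s=1: MISS | VC []
  [2] addr=0x187 blk=24 s=0: L1-HIT | VC []
  [3] addr=0x184 blk=24 s=0: L1-HIT | VC []
  [4] addr=0x18a blk=24 s=0: L1-HIT | VC []
  [5] addr=0x5d blk=5 s=1: MISS | VC [17]
  [6] addr=0x145 blk=20 s=0: MISS | VC [17, 24]
  [7] addr=0x11d blk=17 s=1: VC-HIT | VC [5, 24]
  [8] addr=0x11a blk=17 s=1: L1-HIT | VC [5, 24]
  [9] addr=0x43 blk=4 s=0: MISS | VC [5, 24, 20]
  [10] addr=0x180 blk=24 s=0: VC-HIT | VC [5, 4, 20]

VC = [5, 4, 20]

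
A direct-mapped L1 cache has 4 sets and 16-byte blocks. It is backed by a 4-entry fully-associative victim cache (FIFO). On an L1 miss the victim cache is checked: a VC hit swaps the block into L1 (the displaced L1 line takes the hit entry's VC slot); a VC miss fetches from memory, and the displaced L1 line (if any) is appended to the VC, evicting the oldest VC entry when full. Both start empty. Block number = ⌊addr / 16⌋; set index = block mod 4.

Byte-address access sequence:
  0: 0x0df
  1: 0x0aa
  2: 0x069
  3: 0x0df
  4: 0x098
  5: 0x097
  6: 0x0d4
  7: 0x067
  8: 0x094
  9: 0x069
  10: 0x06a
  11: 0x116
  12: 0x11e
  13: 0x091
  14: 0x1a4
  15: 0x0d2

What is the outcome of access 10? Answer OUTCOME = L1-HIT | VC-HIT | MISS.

0: 0xdf (blk 13, set 1) → MISS  vc=[]
1: 0xaa (blk 10, set 2) → MISS  vc=[]
2: 0x69 (blk 6, set 2) → MISS  vc=[10]
3: 0xdf (blk 13, set 1) → L1-HIT  vc=[10]
4: 0x98 (blk 9, set 1) → MISS  vc=[10, 13]
5: 0x97 (blk 9, set 1) → L1-HIT  vc=[10, 13]
6: 0xd4 (blk 13, set 1) → VC-HIT  vc=[10, 9]
7: 0x67 (blk 6, set 2) → L1-HIT  vc=[10, 9]
8: 0x94 (blk 9, set 1) → VC-HIT  vc=[10, 13]
9: 0x69 (blk 6, set 2) → L1-HIT  vc=[10, 13]
10: 0x6a (blk 6, set 2) → L1-HIT  vc=[10, 13]
11: 0x116 (blk 17, set 1) → MISS  vc=[10, 13, 9]
12: 0x11e (blk 17, set 1) → L1-HIT  vc=[10, 13, 9]
13: 0x91 (blk 9, set 1) → VC-HIT  vc=[10, 13, 17]
14: 0x1a4 (blk 26, set 2) → MISS  vc=[10, 13, 17, 6]
15: 0xd2 (blk 13, set 1) → VC-HIT  vc=[10, 9, 17, 6]

OUTCOME = L1-HIT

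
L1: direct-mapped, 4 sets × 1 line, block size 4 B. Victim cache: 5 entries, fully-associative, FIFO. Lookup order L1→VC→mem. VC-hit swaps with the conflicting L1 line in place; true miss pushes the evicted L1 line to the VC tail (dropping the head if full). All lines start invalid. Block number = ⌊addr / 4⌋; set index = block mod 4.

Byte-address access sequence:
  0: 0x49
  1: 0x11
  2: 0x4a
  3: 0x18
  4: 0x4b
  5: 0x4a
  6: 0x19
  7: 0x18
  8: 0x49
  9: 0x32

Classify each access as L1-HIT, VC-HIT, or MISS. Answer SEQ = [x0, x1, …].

0: 0x49 (blk 18, set 2) → MISS  vc=[]
1: 0x11 (blk 4, set 0) → MISS  vc=[]
2: 0x4a (blk 18, set 2) → L1-HIT  vc=[]
3: 0x18 (blk 6, set 2) → MISS  vc=[18]
4: 0x4b (blk 18, set 2) → VC-HIT  vc=[6]
5: 0x4a (blk 18, set 2) → L1-HIT  vc=[6]
6: 0x19 (blk 6, set 2) → VC-HIT  vc=[18]
7: 0x18 (blk 6, set 2) → L1-HIT  vc=[18]
8: 0x49 (blk 18, set 2) → VC-HIT  vc=[6]
9: 0x32 (blk 12, set 0) → MISS  vc=[6, 4]

SEQ = [MISS, MISS, L1-HIT, MISS, VC-HIT, L1-HIT, VC-HIT, L1-HIT, VC-HIT, MISS]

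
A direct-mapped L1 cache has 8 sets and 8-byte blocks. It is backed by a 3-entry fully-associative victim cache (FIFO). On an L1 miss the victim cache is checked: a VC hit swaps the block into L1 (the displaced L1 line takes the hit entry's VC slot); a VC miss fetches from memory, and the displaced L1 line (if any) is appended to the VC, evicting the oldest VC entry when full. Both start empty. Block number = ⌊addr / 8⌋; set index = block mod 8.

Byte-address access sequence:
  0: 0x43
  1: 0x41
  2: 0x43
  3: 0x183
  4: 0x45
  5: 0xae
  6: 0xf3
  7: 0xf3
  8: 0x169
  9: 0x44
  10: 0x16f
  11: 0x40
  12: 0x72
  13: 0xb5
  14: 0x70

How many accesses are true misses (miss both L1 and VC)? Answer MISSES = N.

MISSES = 7

#0 0x43→b8/s0 MISS; vc=[]
#1 0x41→b8/s0 L1-HIT; vc=[]
#2 0x43→b8/s0 L1-HIT; vc=[]
#3 0x183→b48/s0 MISS; vc=[8]
#4 0x45→b8/s0 VC-HIT; vc=[48]
#5 0xae→b21/s5 MISS; vc=[48]
#6 0xf3→b30/s6 MISS; vc=[48]
#7 0xf3→b30/s6 L1-HIT; vc=[48]
#8 0x169→b45/s5 MISS; vc=[48,21]
#9 0x44→b8/s0 L1-HIT; vc=[48,21]
#10 0x16f→b45/s5 L1-HIT; vc=[48,21]
#11 0x40→b8/s0 L1-HIT; vc=[48,21]
#12 0x72→b14/s6 MISS; vc=[48,21,30]
#13 0xb5→b22/s6 MISS; vc=[21,30,14]
#14 0x70→b14/s6 VC-HIT; vc=[21,30,22]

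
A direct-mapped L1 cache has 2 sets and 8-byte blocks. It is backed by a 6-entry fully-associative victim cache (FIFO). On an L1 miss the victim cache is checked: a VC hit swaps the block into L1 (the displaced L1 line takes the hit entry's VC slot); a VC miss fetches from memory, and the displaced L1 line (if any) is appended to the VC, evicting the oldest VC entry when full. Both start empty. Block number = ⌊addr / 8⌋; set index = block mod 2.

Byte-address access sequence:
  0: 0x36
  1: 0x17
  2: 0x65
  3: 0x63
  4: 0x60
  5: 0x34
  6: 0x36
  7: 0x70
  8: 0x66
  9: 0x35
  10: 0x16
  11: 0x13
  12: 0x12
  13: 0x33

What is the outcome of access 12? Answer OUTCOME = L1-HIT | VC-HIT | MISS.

  [0] addr=0x36 blk=6 s=0: MISS | VC []
  [1] addr=0x17 blk=2 s=0: MISS | VC [6]
  [2] addr=0x65 blk=12 s=0: MISS | VC [6, 2]
  [3] addr=0x63 blk=12 s=0: L1-HIT | VC [6, 2]
  [4] addr=0x60 blk=12 s=0: L1-HIT | VC [6, 2]
  [5] addr=0x34 blk=6 s=0: VC-HIT | VC [12, 2]
  [6] addr=0x36 blk=6 s=0: L1-HIT | VC [12, 2]
  [7] addr=0x70 blk=14 s=0: MISS | VC [12, 2, 6]
  [8] addr=0x66 blk=12 s=0: VC-HIT | VC [14, 2, 6]
  [9] addr=0x35 blk=6 s=0: VC-HIT | VC [14, 2, 12]
  [10] addr=0x16 blk=2 s=0: VC-HIT | VC [14, 6, 12]
  [11] addr=0x13 blk=2 s=0: L1-HIT | VC [14, 6, 12]
  [12] addr=0x12 blk=2 s=0: L1-HIT | VC [14, 6, 12]
  [13] addr=0x33 blk=6 s=0: VC-HIT | VC [14, 2, 12]

OUTCOME = L1-HIT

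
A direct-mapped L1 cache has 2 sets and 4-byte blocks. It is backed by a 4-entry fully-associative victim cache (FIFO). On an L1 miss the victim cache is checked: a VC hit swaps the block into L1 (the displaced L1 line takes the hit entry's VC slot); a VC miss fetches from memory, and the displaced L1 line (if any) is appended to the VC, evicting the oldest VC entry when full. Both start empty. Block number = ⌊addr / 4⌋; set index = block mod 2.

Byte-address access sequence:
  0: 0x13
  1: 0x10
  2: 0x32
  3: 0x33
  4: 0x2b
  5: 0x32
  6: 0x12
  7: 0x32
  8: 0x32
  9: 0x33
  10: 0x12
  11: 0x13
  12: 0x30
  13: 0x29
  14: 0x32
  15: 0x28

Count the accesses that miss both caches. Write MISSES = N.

MISSES = 3

  [0] addr=0x13 blk=4 s=0: MISS | VC []
  [1] addr=0x10 blk=4 s=0: L1-HIT | VC []
  [2] addr=0x32 blk=12 s=0: MISS | VC [4]
  [3] addr=0x33 blk=12 s=0: L1-HIT | VC [4]
  [4] addr=0x2b blk=10 s=0: MISS | VC [4, 12]
  [5] addr=0x32 blk=12 s=0: VC-HIT | VC [4, 10]
  [6] addr=0x12 blk=4 s=0: VC-HIT | VC [12, 10]
  [7] addr=0x32 blk=12 s=0: VC-HIT | VC [4, 10]
  [8] addr=0x32 blk=12 s=0: L1-HIT | VC [4, 10]
  [9] addr=0x33 blk=12 s=0: L1-HIT | VC [4, 10]
  [10] addr=0x12 blk=4 s=0: VC-HIT | VC [12, 10]
  [11] addr=0x13 blk=4 s=0: L1-HIT | VC [12, 10]
  [12] addr=0x30 blk=12 s=0: VC-HIT | VC [4, 10]
  [13] addr=0x29 blk=10 s=0: VC-HIT | VC [4, 12]
  [14] addr=0x32 blk=12 s=0: VC-HIT | VC [4, 10]
  [15] addr=0x28 blk=10 s=0: VC-HIT | VC [4, 12]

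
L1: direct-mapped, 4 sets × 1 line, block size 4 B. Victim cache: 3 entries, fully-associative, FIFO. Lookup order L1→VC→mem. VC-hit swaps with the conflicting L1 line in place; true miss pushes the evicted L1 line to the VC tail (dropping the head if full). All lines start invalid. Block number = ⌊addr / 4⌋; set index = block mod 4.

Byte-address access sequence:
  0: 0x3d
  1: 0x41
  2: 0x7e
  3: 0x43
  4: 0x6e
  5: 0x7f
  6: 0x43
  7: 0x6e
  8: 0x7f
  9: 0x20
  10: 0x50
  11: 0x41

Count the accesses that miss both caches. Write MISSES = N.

0: 0x3d (blk 15, set 3) → MISS  vc=[]
1: 0x41 (blk 16, set 0) → MISS  vc=[]
2: 0x7e (blk 31, set 3) → MISS  vc=[15]
3: 0x43 (blk 16, set 0) → L1-HIT  vc=[15]
4: 0x6e (blk 27, set 3) → MISS  vc=[15, 31]
5: 0x7f (blk 31, set 3) → VC-HIT  vc=[15, 27]
6: 0x43 (blk 16, set 0) → L1-HIT  vc=[15, 27]
7: 0x6e (blk 27, set 3) → VC-HIT  vc=[15, 31]
8: 0x7f (blk 31, set 3) → VC-HIT  vc=[15, 27]
9: 0x20 (blk 8, set 0) → MISS  vc=[15, 27, 16]
10: 0x50 (blk 20, set 0) → MISS  vc=[27, 16, 8]
11: 0x41 (blk 16, set 0) → VC-HIT  vc=[27, 20, 8]

MISSES = 6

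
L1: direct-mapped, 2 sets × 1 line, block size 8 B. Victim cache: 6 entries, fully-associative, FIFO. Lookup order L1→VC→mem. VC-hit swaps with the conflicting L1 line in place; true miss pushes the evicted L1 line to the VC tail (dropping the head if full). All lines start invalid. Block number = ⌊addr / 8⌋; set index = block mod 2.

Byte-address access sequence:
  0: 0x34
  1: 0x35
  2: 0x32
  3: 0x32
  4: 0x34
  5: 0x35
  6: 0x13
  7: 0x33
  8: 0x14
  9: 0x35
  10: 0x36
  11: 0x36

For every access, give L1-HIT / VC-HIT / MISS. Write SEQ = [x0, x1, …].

#0 0x34→b6/s0 MISS; vc=[]
#1 0x35→b6/s0 L1-HIT; vc=[]
#2 0x32→b6/s0 L1-HIT; vc=[]
#3 0x32→b6/s0 L1-HIT; vc=[]
#4 0x34→b6/s0 L1-HIT; vc=[]
#5 0x35→b6/s0 L1-HIT; vc=[]
#6 0x13→b2/s0 MISS; vc=[6]
#7 0x33→b6/s0 VC-HIT; vc=[2]
#8 0x14→b2/s0 VC-HIT; vc=[6]
#9 0x35→b6/s0 VC-HIT; vc=[2]
#10 0x36→b6/s0 L1-HIT; vc=[2]
#11 0x36→b6/s0 L1-HIT; vc=[2]

SEQ = [MISS, L1-HIT, L1-HIT, L1-HIT, L1-HIT, L1-HIT, MISS, VC-HIT, VC-HIT, VC-HIT, L1-HIT, L1-HIT]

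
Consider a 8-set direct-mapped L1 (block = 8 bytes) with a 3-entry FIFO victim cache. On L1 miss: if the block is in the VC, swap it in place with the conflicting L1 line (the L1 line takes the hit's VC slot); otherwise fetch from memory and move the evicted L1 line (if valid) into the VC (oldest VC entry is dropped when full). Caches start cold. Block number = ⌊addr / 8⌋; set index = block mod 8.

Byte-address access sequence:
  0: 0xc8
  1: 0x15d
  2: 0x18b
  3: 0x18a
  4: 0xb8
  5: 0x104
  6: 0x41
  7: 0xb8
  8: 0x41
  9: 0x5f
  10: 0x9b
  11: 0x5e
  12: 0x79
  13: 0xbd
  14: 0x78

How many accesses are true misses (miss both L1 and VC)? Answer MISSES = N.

MISSES = 9

  [0] addr=0xc8 blk=25 s=1: MISS | VC []
  [1] addr=0x15d blk=43 s=3: MISS | VC []
  [2] addr=0x18b blk=49 s=1: MISS | VC [25]
  [3] addr=0x18a blk=49 s=1: L1-HIT | VC [25]
  [4] addr=0xb8 blk=23 s=7: MISS | VC [25]
  [5] addr=0x104 blk=32 s=0: MISS | VC [25]
  [6] addr=0x41 blk=8 s=0: MISS | VC [25, 32]
  [7] addr=0xb8 blk=23 s=7: L1-HIT | VC [25, 32]
  [8] addr=0x41 blk=8 s=0: L1-HIT | VC [25, 32]
  [9] addr=0x5f blk=11 s=3: MISS | VC [25, 32, 43]
  [10] addr=0x9b blk=19 s=3: MISS | VC [32, 43, 11]
  [11] addr=0x5e blk=11 s=3: VC-HIT | VC [32, 43, 19]
  [12] addr=0x79 blk=15 s=7: MISS | VC [43, 19, 23]
  [13] addr=0xbd blk=23 s=7: VC-HIT | VC [43, 19, 15]
  [14] addr=0x78 blk=15 s=7: VC-HIT | VC [43, 19, 23]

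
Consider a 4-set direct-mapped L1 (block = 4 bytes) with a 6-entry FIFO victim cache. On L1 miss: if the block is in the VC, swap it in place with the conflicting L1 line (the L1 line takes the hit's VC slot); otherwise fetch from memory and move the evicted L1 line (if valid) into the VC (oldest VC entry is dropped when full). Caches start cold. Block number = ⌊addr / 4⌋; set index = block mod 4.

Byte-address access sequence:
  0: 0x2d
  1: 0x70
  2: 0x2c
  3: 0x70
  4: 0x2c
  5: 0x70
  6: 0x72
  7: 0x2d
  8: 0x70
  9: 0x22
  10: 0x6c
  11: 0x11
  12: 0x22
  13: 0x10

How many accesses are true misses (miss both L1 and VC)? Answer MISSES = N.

0: 0x2d (blk 11, set 3) → MISS  vc=[]
1: 0x70 (blk 28, set 0) → MISS  vc=[]
2: 0x2c (blk 11, set 3) → L1-HIT  vc=[]
3: 0x70 (blk 28, set 0) → L1-HIT  vc=[]
4: 0x2c (blk 11, set 3) → L1-HIT  vc=[]
5: 0x70 (blk 28, set 0) → L1-HIT  vc=[]
6: 0x72 (blk 28, set 0) → L1-HIT  vc=[]
7: 0x2d (blk 11, set 3) → L1-HIT  vc=[]
8: 0x70 (blk 28, set 0) → L1-HIT  vc=[]
9: 0x22 (blk 8, set 0) → MISS  vc=[28]
10: 0x6c (blk 27, set 3) → MISS  vc=[28, 11]
11: 0x11 (blk 4, set 0) → MISS  vc=[28, 11, 8]
12: 0x22 (blk 8, set 0) → VC-HIT  vc=[28, 11, 4]
13: 0x10 (blk 4, set 0) → VC-HIT  vc=[28, 11, 8]

MISSES = 5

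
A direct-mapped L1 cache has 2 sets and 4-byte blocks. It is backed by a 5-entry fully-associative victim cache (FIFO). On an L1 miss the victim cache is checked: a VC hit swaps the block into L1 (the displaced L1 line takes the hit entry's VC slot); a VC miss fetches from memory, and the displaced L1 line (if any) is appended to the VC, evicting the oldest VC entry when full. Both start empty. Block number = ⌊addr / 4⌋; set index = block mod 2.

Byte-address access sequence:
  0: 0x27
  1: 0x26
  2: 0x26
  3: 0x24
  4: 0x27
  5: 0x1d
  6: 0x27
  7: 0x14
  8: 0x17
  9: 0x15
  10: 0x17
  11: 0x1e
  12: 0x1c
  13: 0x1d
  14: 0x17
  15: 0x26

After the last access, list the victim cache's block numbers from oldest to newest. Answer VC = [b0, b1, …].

VC = [7, 5]

0: 0x27 (blk 9, set 1) → MISS  vc=[]
1: 0x26 (blk 9, set 1) → L1-HIT  vc=[]
2: 0x26 (blk 9, set 1) → L1-HIT  vc=[]
3: 0x24 (blk 9, set 1) → L1-HIT  vc=[]
4: 0x27 (blk 9, set 1) → L1-HIT  vc=[]
5: 0x1d (blk 7, set 1) → MISS  vc=[9]
6: 0x27 (blk 9, set 1) → VC-HIT  vc=[7]
7: 0x14 (blk 5, set 1) → MISS  vc=[7, 9]
8: 0x17 (blk 5, set 1) → L1-HIT  vc=[7, 9]
9: 0x15 (blk 5, set 1) → L1-HIT  vc=[7, 9]
10: 0x17 (blk 5, set 1) → L1-HIT  vc=[7, 9]
11: 0x1e (blk 7, set 1) → VC-HIT  vc=[5, 9]
12: 0x1c (blk 7, set 1) → L1-HIT  vc=[5, 9]
13: 0x1d (blk 7, set 1) → L1-HIT  vc=[5, 9]
14: 0x17 (blk 5, set 1) → VC-HIT  vc=[7, 9]
15: 0x26 (blk 9, set 1) → VC-HIT  vc=[7, 5]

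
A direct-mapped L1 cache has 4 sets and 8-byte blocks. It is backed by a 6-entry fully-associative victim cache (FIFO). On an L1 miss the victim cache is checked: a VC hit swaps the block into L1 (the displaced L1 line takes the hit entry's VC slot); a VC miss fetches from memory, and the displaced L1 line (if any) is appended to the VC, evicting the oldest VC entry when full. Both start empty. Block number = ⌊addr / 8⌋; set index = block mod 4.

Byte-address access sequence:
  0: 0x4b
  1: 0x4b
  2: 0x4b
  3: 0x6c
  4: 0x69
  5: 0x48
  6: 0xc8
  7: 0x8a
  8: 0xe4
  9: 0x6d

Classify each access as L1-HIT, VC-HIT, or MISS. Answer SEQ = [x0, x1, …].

  [0] addr=0x4b blk=9 s=1: MISS | VC []
  [1] addr=0x4b blk=9 s=1: L1-HIT | VC []
  [2] addr=0x4b blk=9 s=1: L1-HIT | VC []
  [3] addr=0x6c blk=13 s=1: MISS | VC [9]
  [4] addr=0x69 blk=13 s=1: L1-HIT | VC [9]
  [5] addr=0x48 blk=9 s=1: VC-HIT | VC [13]
  [6] addr=0xc8 blk=25 s=1: MISS | VC [13, 9]
  [7] addr=0x8a blk=17 s=1: MISS | VC [13, 9, 25]
  [8] addr=0xe4 blk=28 s=0: MISS | VC [13, 9, 25]
  [9] addr=0x6d blk=13 s=1: VC-HIT | VC [17, 9, 25]

SEQ = [MISS, L1-HIT, L1-HIT, MISS, L1-HIT, VC-HIT, MISS, MISS, MISS, VC-HIT]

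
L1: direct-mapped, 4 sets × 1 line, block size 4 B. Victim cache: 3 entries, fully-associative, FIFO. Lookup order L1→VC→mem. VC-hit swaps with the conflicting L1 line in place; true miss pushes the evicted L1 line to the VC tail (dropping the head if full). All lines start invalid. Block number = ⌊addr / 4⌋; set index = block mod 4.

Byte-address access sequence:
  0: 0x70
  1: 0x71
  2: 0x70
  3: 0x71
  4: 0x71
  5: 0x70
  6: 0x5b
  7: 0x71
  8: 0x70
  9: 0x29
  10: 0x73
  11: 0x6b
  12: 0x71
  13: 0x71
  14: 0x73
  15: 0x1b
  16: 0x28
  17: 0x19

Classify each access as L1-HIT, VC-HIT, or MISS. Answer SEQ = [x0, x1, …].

  [0] addr=0x70 blk=28 s=0: MISS | VC []
  [1] addr=0x71 blk=28 s=0: L1-HIT | VC []
  [2] addr=0x70 blk=28 s=0: L1-HIT | VC []
  [3] addr=0x71 blk=28 s=0: L1-HIT | VC []
  [4] addr=0x71 blk=28 s=0: L1-HIT | VC []
  [5] addr=0x70 blk=28 s=0: L1-HIT | VC []
  [6] addr=0x5b blk=22 s=2: MISS | VC []
  [7] addr=0x71 blk=28 s=0: L1-HIT | VC []
  [8] addr=0x70 blk=28 s=0: L1-HIT | VC []
  [9] addr=0x29 blk=10 s=2: MISS | VC [22]
  [10] addr=0x73 blk=28 s=0: L1-HIT | VC [22]
  [11] addr=0x6b blk=26 s=2: MISS | VC [22, 10]
  [12] addr=0x71 blk=28 s=0: L1-HIT | VC [22, 10]
  [13] addr=0x71 blk=28 s=0: L1-HIT | VC [22, 10]
  [14] addr=0x73 blk=28 s=0: L1-HIT | VC [22, 10]
  [15] addr=0x1b blk=6 s=2: MISS | VC [22, 10, 26]
  [16] addr=0x28 blk=10 s=2: VC-HIT | VC [22, 6, 26]
  [17] addr=0x19 blk=6 s=2: VC-HIT | VC [22, 10, 26]

SEQ = [MISS, L1-HIT, L1-HIT, L1-HIT, L1-HIT, L1-HIT, MISS, L1-HIT, L1-HIT, MISS, L1-HIT, MISS, L1-HIT, L1-HIT, L1-HIT, MISS, VC-HIT, VC-HIT]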